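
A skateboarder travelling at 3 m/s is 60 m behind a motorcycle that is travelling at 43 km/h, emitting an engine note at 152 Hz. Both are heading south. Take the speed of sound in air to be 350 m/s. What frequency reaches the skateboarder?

148 Hz

43 km/h = 11.94 m/s.
The skateboarder is behind, so the motorcycle is moving away from it while the skateboarder is moving toward the motorcycle.
General Doppler shift: f' = f · (v + v_o)/(v + v_s).
f' = 152 × (350 + 3)/(350 + 11.94) = 152 × 353/361.94 ≈ 148 Hz.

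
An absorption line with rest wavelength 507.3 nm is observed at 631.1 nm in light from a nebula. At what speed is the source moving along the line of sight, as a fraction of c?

λ'/λ₀ = 1.2440 > 1 (redshift), so the source is receding.
λ'/λ₀ = √((1 + β)/(1 − β)) for a receding source ⇒ β = (r² − 1)/(r² + 1) with r = λ'/λ₀.
β = (1.5476 − 1)/(1.5476 + 1) ≈ 0.215.

0.215c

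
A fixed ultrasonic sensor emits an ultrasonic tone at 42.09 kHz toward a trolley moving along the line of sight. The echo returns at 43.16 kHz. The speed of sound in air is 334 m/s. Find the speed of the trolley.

4.2 m/s

Double Doppler shift off a moving reflector: f₂ = f₀ · (v + u)/(v − u) (u > 0 toward emitter).
Rearranging, u = v · (f₂ − f₀)/(f₂ + f₀) = 334 × 1.07/85.25 ≈ 4.2 m/s.
So the trolley is moving at 4.2 m/s toward the emitter.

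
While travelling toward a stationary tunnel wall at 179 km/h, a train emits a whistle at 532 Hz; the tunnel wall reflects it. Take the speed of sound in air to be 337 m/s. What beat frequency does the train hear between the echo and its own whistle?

184 Hz

179 km/h = 49.72 m/s.
The tunnel wall receives the sound from a moving source: f₁ = f₀ · v/(v − v_e) = 532 × 337/287.28 ≈ 624.1 Hz.
On the return leg the train is a moving observer: f₂ = f₁ · (v + v_e)/v = 624.1 × 386.72/337 ≈ 716.2 Hz.
Beat against the emitted tone: |f₂ − f₀| = 2v_e·f₀/(v − v_e) = 2 × 49.72 × 532/287.28 ≈ 184 Hz.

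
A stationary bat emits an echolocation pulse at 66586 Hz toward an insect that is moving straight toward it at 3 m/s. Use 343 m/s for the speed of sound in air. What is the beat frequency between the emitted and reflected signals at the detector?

The insect first receives the wave as a moving observer: f₁ = f₀ · (v + u)/v = 66586 × (343 + 3)/343 ≈ 67168 Hz.
The reflection then acts as a moving source: f₂ = f₁ · v/(v − u) ≈ 67761 Hz.
Equivalently f₂ = f₀ · (v + u)/(v − u).
Beat frequency: |f₂ − f₀| = 2u·f₀/(v − u) = 2 × 3 × 66586/340 ≈ 1175 Hz.

1175 Hz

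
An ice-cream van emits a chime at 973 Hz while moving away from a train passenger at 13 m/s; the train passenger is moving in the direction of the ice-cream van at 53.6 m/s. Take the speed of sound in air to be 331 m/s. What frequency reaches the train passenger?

General Doppler shift: f' = f · (v + v_o)/(v + v_s).
f' = 973 × (331 + 53.6)/(331 + 13) = 973 × 384.6/344 ≈ 1088 Hz.

1088 Hz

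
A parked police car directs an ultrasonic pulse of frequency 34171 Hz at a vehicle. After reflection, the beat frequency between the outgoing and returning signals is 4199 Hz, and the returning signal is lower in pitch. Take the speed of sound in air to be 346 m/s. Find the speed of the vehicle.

Double Doppler shift off a moving reflector: f₂ = f₀ · (v + u)/(v − u) (u > 0 toward emitter).
Returning signal is lower, so f₂ = f₀ − Δf = 34171 − 4199 = 29972 Hz.
Rearranging, u = v · (f₂ − f₀)/(f₂ + f₀) = 346 × -4199/64143 ≈ -22.7 m/s.
So the vehicle is moving at 22.7 m/s away from the emitter.

22.7 m/s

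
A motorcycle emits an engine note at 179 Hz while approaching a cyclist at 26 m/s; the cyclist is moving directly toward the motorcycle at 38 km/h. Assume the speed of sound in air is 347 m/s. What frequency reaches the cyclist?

199 Hz

38 km/h = 10.56 m/s.
With source approaching and observer approaching, f' = f · (v + v_o)/(v − v_s).
f' = 179 × (347 + 10.56)/(347 − 26) = 179 × 357.56/321 ≈ 199 Hz.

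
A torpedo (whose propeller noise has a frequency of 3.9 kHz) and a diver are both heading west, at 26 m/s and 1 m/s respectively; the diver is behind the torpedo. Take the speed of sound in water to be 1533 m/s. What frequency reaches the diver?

The diver is behind, so the torpedo is moving away from it while the diver is moving toward the torpedo.
General Doppler shift: f' = f · (v + v_o)/(v + v_s).
f' = 3.9 × (1533 + 1)/(1533 + 26) = 3.9 × 1534/1559 ≈ 3.84 kHz.

3.84 kHz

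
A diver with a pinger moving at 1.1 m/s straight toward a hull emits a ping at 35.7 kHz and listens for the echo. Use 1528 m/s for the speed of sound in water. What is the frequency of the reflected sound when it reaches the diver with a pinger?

The hull receives the sound from a moving source: f₁ = f₀ · v/(v − v_e) = 35.7 × 1528/1526.9 ≈ 35.7 kHz.
On the return leg the diver with a pinger is a moving observer: f₂ = f₁ · (v + v_e)/v = 35.7 × 1529.1/1528 ≈ 35.8 kHz.

35.8 kHz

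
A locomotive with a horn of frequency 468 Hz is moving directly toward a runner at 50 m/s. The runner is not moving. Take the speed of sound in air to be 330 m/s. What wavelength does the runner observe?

With the source moving toward a stationary observer, f' = f · v/(v − v_s).
f' = 468 × 330/(330 − 50) ≈ 552 Hz.
λ' = v/f' = 330/551.571 ≈ 59.8 cm.

59.8 cm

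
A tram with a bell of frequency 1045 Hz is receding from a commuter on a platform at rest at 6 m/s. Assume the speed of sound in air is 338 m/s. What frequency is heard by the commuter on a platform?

1027 Hz

Only the source moves, away from the listener, so f' = f · v/(v + v_s).
f' = 1045 × 338/(338 + 6) = 1045 × 338/344 ≈ 1027 Hz.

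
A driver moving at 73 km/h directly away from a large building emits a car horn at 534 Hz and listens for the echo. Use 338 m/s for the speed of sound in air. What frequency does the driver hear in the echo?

73 km/h = 20.28 m/s.
The large building receives the sound from a moving source: f₁ = f₀ · v/(v + v_e) = 534 × 338/358.28 ≈ 504 Hz.
On the return leg the driver is a moving observer: f₂ = f₁ · (v − v_e)/v = 504 × 317.72/338 ≈ 474 Hz.

474 Hz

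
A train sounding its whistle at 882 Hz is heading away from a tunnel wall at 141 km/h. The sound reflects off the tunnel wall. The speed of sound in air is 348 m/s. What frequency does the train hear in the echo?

141 km/h = 39.17 m/s.
The tunnel wall receives the sound from a moving source: f₁ = f₀ · v/(v + v_e) = 882 × 348/387.17 ≈ 793 Hz.
On the return leg the train is a moving observer: f₂ = f₁ · (v − v_e)/v = 793 × 308.83/348 ≈ 704 Hz.

704 Hz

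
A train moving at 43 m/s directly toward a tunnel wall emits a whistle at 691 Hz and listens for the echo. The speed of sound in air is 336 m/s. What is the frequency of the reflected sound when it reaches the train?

The tunnel wall receives the sound from a moving source: f₁ = f₀ · v/(v − v_e) = 691 × 336/293 ≈ 792 Hz.
On the return leg the train is a moving observer: f₂ = f₁ · (v + v_e)/v = 792 × 379/336 ≈ 894 Hz.

894 Hz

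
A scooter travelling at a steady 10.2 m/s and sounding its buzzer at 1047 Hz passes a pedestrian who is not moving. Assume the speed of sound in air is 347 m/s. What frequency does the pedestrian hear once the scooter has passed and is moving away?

Receding: f₂ = f · v/(v + v_s) = 1047 × 347/357.2 ≈ 1017 Hz.

1017 Hz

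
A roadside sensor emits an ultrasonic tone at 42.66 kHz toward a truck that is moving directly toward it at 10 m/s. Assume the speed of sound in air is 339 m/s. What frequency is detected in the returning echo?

The truck first receives the wave as a moving observer: f₁ = f₀ · (v + u)/v = 42.66 × (339 + 10)/339 ≈ 43.9 kHz.
On reflection it acts as a source moving toward the stationary detector: f₂ = f₁ · v/(v − u) = 43.9 × 339/329 ≈ 45.3 kHz.
Equivalently f₂ = f₀ · (v + u)/(v − u).

45.3 kHz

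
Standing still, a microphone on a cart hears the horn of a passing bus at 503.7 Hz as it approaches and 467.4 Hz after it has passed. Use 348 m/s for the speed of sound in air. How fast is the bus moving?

13.0 m/s

f₁/f₂ = (v + v_s)/(v − v_s), so v_s = v · (f₁ − f₂)/(f₁ + f₂).
v_s = 348 × (503.7 − 467.4)/(503.7 + 467.4) = 348 × 36.3/971.1 ≈ 13.0 m/s.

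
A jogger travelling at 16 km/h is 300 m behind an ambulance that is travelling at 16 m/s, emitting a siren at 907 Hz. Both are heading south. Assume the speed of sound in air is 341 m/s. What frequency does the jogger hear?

16 km/h = 4.444 m/s.
The jogger is behind, so the ambulance is moving away from it while the jogger is moving toward the ambulance.
With source receding and observer approaching, f' = f · (v + v_o)/(v + v_s).
f' = 907 × (341 + 4.444)/(341 + 16) = 907 × 345.44/357 ≈ 878 Hz.

878 Hz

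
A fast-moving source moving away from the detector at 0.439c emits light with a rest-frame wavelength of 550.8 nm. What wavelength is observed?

Relativistic Doppler for wavelength: λ' = λ₀ · √((1 + β)/(1 − β)).
λ' = 550.8 × √(1.4390/0.5610) = 550.8 × 1.60158 ≈ 882.2 nm.

882.2 nm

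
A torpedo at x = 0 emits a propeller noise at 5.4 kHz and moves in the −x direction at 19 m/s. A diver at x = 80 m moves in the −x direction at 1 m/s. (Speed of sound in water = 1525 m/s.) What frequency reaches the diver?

5.34 kHz

The observer lies on the +x side, so the source is heading away from the observer and the observer is heading toward the source.
Both move, so f' = f · (v + v_o)/(v + v_s).
f' = 5.4 × (1525 + 1)/(1525 + 19) = 5.4 × 1526/1544 ≈ 5.34 kHz.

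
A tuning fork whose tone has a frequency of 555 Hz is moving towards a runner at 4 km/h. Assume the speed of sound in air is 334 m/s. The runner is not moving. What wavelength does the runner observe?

4 km/h = 1.111 m/s.
Only the source moves, toward the listener, so f' = f · v/(v − v_s).
f' = 555 × 334/(334 − 1.111) ≈ 557 Hz.
λ' = v/f' = 334/556.852 ≈ 60.0 cm.

60.0 cm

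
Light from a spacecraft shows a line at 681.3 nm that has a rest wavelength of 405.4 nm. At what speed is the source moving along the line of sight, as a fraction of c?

0.477

λ'/λ₀ = 1.6806 > 1 (redshift), so the source is receding.
λ'/λ₀ = √((1 + β)/(1 − β)) for a receding source ⇒ β = (r² − 1)/(r² + 1) with r = λ'/λ₀.
β = (2.8243 − 1)/(2.8243 + 1) ≈ 0.477.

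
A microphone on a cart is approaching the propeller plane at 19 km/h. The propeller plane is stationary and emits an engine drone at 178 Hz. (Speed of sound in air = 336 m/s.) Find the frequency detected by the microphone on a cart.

181 Hz

19 km/h = 5.278 m/s.
Moving observer, stationary source: f' = f · (v + v_o)/v.
f' = 178 × (336 + 5.278)/336 = 178 × 341.28/336 ≈ 181 Hz.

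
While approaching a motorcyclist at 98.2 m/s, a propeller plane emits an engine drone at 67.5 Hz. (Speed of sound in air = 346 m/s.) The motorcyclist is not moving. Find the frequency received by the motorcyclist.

94 Hz

With the source moving toward a stationary observer, f' = f · v/(v − v_s).
f' = 67.5 × 346/(346 − 98.2) = 67.5 × 346/247.8 ≈ 94 Hz.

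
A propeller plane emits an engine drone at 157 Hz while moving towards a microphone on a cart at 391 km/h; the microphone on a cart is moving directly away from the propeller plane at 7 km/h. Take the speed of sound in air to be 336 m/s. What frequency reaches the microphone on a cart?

231 Hz

391 km/h = 108.6 m/s; 7 km/h = 1.944 m/s.
With source approaching and observer receding, f' = f · (v − v_o)/(v − v_s).
f' = 157 × (336 − 1.944)/(336 − 108.6) = 157 × 334.06/227.39 ≈ 231 Hz.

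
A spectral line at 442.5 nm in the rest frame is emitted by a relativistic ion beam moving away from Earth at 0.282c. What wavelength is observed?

591.3 nm

Relativistic Doppler for wavelength: λ' = λ₀ · √((1 + β)/(1 − β)).
λ' = 442.5 × √(1.2820/0.7180) = 442.5 × 1.33623 ≈ 591.3 nm.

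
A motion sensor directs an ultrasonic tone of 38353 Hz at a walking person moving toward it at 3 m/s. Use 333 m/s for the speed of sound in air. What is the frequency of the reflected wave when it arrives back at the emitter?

The walking person first receives the wave as a moving observer: f₁ = f₀ · (v + u)/v = 38353 × (333 + 3)/333 ≈ 38699 Hz.
On reflection it acts as a source moving toward the stationary detector: f₂ = f₁ · v/(v − u) = 38699 × 333/330 ≈ 39050 Hz.

39050 Hz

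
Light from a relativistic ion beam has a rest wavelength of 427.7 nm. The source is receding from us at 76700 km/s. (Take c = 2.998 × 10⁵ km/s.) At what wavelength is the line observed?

555.6 nm

β = v/c = 76700/299800 = 0.2558.
Relativistic Doppler for wavelength: λ' = λ₀ · √((1 + β)/(1 − β)).
λ' = 427.7 × √(1.2558/0.7442) = 427.7 × 1.29907 ≈ 555.6 nm.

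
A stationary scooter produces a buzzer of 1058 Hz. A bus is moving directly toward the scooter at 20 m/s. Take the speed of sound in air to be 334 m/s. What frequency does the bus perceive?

Moving observer, stationary source: f' = f · (v + v_o)/v.
f' = 1058 × (334 + 20)/334 = 1058 × 354/334 ≈ 1121 Hz.

1121 Hz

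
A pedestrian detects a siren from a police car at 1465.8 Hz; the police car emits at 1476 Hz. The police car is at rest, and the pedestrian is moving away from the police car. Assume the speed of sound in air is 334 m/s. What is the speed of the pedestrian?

2.31 m/s

f' = f · (v − v_o)/v ⇒ v_o = v · |f'/f − 1|.
v_o = 334 × |1465.8/1476 − 1| = 334 × 0.006911 ≈ 2.31 m/s.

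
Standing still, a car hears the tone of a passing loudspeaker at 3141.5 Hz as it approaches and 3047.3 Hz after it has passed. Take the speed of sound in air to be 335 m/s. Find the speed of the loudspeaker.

5.1 m/s

f₁/f₂ = (v + v_s)/(v − v_s), so v_s = v · (f₁ − f₂)/(f₁ + f₂).
v_s = 335 × (3141.5 − 3047.3)/(3141.5 + 3047.3) = 335 × 94.2/6188.8 ≈ 5.1 m/s.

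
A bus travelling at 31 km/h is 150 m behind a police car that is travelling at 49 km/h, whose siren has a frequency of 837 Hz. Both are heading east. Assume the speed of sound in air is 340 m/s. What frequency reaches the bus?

49 km/h = 13.61 m/s; 31 km/h = 8.611 m/s.
The bus is behind, so the police car is moving away from it while the bus is moving toward the police car.
With source receding and observer approaching, f' = f · (v + v_o)/(v + v_s).
f' = 837 × (340 + 8.611)/(340 + 13.61) = 837 × 348.61/353.61 ≈ 825 Hz.

825 Hz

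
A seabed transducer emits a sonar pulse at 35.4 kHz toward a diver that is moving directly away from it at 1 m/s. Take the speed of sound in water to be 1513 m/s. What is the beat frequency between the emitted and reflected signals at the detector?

46.8 Hz

At the diver (a moving observer), f₁ = f₀ · (v − u)/v = 35.4 × 1512/1513 ≈ 35.3766 kHz.
On reflection it acts as a source moving away from the stationary detector: f₂ = f₁ · v/(v + u) = 35.3766 × 1513/1514 ≈ 35.3532 kHz.
Beat frequency (with f₀ = 35400 Hz): |f₂ − f₀| = 2u·f₀/(v + u) = 2 × 1 × 35400/1514 ≈ 46.8 Hz.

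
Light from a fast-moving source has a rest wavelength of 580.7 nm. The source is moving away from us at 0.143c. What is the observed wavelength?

670.6 nm

Relativistic Doppler for wavelength: λ' = λ₀ · √((1 + β)/(1 − β)).
λ' = 580.7 × √(1.1430/0.8570) = 580.7 × 1.15487 ≈ 670.6 nm.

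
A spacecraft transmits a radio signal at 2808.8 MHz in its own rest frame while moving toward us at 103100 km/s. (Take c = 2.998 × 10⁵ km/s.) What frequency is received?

β = v/c = 103100/299800 = 0.3439.
Relativistic Doppler for frequency: f' = f₀ · √((1 + β)/(1 − β)).
f' = 2808.8 × √(1.3439/0.6561) = 2808.8 × 1.43119 ≈ 4019.9 MHz.

4019.9 MHz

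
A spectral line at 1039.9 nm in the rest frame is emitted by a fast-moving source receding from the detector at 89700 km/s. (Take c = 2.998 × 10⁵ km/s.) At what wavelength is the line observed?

β = v/c = 89700/299800 = 0.2992.
Relativistic Doppler for wavelength: λ' = λ₀ · √((1 + β)/(1 − β)).
λ' = 1039.9 × √(1.2992/0.7008) = 1039.9 × 1.36157 ≈ 1415.9 nm.

1415.9 nm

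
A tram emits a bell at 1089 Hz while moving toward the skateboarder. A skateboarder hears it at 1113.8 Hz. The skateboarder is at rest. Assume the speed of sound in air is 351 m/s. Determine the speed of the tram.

7.8 m/s

f' = f · v/(v − v_s) ⇒ v_s = v · |1 − f/f'|.
v_s = 351 × |1 − 1089/1113.8| = 351 × 0.02227 ≈ 7.8 m/s.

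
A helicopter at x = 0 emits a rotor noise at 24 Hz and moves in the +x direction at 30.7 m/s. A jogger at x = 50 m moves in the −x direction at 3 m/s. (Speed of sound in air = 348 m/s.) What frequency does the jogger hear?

The observer lies on the +x side, so the source is heading toward the observer and the observer is heading toward the source.
Both move, so f' = f · (v + v_o)/(v − v_s).
f' = 24 × (348 + 3)/(348 − 30.7) = 24 × 351/317.3 ≈ 26.5 Hz.

26.5 Hz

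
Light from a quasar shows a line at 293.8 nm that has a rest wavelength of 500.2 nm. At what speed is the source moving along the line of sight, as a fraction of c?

0.487c

λ'/λ₀ = 0.5874 < 1 (blueshift), so the source is approaching.
λ'/λ₀ = √((1 − β)/(1 + β)) for an approaching source ⇒ β = (1 − r²)/(1 + r²) with r = λ'/λ₀.
β = (1 − 0.3450)/(1 + 0.3450) ≈ 0.487.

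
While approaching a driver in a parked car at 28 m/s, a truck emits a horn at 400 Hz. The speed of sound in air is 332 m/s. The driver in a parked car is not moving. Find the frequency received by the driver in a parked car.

With the source moving toward a stationary observer, f' = f · v/(v − v_s).
f' = 400 × 332/(332 − 28) = 400 × 332/304 ≈ 437 Hz.

437 Hz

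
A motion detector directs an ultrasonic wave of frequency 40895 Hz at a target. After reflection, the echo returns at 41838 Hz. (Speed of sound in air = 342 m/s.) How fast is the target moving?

3.9 m/s

Double Doppler shift off a moving reflector: f₂ = f₀ · (v + u)/(v − u) (u > 0 toward emitter).
Rearranging, u = v · (f₂ − f₀)/(f₂ + f₀) = 342 × 943/82733 ≈ 3.9 m/s.
So the target is moving at 3.9 m/s toward the emitter.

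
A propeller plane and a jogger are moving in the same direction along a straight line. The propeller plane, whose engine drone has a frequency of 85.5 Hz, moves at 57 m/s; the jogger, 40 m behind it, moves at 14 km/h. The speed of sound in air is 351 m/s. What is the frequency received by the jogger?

74 Hz

14 km/h = 3.889 m/s.
The jogger is behind, so the propeller plane is moving away from it while the jogger is moving toward the propeller plane.
General Doppler shift: f' = f · (v + v_o)/(v + v_s).
f' = 85.5 × (351 + 3.889)/(351 + 57) = 85.5 × 354.89/408 ≈ 74 Hz.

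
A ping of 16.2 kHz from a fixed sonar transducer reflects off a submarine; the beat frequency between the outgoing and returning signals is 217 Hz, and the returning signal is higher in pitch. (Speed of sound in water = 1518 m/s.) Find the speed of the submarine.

10.1 m/s

Double Doppler shift off a moving reflector: f₂ = f₀ · (v + u)/(v − u) (u > 0 toward emitter).
Returning signal is higher, so f₂ = f₀ + Δf = 16200 + 217 = 16417 Hz.
Rearranging, u = v · (f₂ − f₀)/(f₂ + f₀) = 1518 × 217/32617 ≈ 10.1 m/s.
So the submarine is moving at 10.1 m/s toward the emitter.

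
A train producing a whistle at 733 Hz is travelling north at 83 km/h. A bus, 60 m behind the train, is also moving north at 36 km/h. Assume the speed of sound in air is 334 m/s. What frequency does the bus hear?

706 Hz

83 km/h = 23.06 m/s; 36 km/h = 10 m/s.
The bus is behind, so the train is moving away from it while the bus is moving toward the train.
Both move, so f' = f · (v + v_o)/(v + v_s).
f' = 733 × (334 + 10)/(334 + 23.06) = 733 × 344/357.06 ≈ 706 Hz.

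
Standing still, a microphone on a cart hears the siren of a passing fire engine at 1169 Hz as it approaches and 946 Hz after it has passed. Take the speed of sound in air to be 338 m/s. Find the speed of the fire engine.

f₁/f₂ = (v + v_s)/(v − v_s), so v_s = v · (f₁ − f₂)/(f₁ + f₂).
v_s = 338 × (1169 − 946)/(1169 + 946) = 338 × 223/2115 ≈ 36 m/s.

36 m/s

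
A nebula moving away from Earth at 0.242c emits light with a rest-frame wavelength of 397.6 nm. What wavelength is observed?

508.9 nm

Relativistic Doppler for wavelength: λ' = λ₀ · √((1 + β)/(1 − β)).
λ' = 397.6 × √(1.2420/0.7580) = 397.6 × 1.28005 ≈ 508.9 nm.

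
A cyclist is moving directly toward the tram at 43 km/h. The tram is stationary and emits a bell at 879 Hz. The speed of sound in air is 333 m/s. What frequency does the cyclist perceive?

43 km/h = 11.94 m/s.
Only the observer moves, toward the source, so f' = f · (v + v_o)/v.
f' = 879 × (333 + 11.94)/333 = 879 × 344.94/333 ≈ 911 Hz.

911 Hz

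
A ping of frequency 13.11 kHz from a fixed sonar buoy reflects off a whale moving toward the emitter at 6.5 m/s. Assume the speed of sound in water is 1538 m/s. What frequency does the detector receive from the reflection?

13.22 kHz

The whale first receives the wave as a moving observer: f₁ = f₀ · (v + u)/v = 13.11 × (1538 + 6.5)/1538 ≈ 13.17 kHz.
On reflection it acts as a source moving toward the stationary detector: f₂ = f₁ · v/(v − u) = 13.17 × 1538/1531.5 ≈ 13.22 kHz.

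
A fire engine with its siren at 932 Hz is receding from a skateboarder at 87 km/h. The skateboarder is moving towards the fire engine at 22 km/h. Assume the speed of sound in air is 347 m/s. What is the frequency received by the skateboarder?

87 km/h = 24.17 m/s; 22 km/h = 6.111 m/s.
General Doppler shift: f' = f · (v + v_o)/(v + v_s).
f' = 932 × (347 + 6.111)/(347 + 24.17) = 932 × 353.11/371.17 ≈ 887 Hz.

887 Hz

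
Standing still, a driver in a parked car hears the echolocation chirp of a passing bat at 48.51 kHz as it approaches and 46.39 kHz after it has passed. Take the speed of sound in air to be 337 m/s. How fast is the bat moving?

f₁/f₂ = (v + v_s)/(v − v_s), so v_s = v · (f₁ − f₂)/(f₁ + f₂).
v_s = 337 × (48.51 − 46.39)/(48.51 + 46.39) = 337 × 2.12/94.90 ≈ 7.5 m/s.

7.5 m/s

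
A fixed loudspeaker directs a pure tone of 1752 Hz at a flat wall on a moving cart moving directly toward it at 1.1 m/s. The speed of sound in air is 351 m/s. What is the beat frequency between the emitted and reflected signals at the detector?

11.0 Hz

The flat wall on a moving cart first receives the wave as a moving observer: f₁ = f₀ · (v + u)/v = 1752 × (351 + 1.1)/351 ≈ 1757.49 Hz.
On reflection it acts as a source moving toward the stationary detector: f₂ = f₁ · v/(v − u) = 1757.49 × 351/349.9 ≈ 1763.02 Hz.
Beat frequency: |f₂ − f₀| = 2u·f₀/(v − u) = 2 × 1.1 × 1752/349.9 ≈ 11.0 Hz.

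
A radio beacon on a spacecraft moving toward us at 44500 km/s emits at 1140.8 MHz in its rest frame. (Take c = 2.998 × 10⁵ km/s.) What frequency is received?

β = v/c = 44500/299800 = 0.1484.
Relativistic Doppler for frequency: f' = f₀ · √((1 + β)/(1 − β)).
f' = 1140.8 × √(1.1484/0.8516) = 1140.8 × 1.16130 ≈ 1324.8 MHz.

1324.8 MHz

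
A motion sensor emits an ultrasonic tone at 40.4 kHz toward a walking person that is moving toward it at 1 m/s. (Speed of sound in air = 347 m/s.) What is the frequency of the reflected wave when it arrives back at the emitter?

At the walking person (a moving observer), f₁ = f₀ · (v + u)/v = 40.4 × 348/347 ≈ 40.5 kHz.
On reflection it acts as a source moving toward the stationary detector: f₂ = f₁ · v/(v − u) = 40.5 × 347/346 ≈ 40.6 kHz.
Equivalently f₂ = f₀ · (v + u)/(v − u).

40.6 kHz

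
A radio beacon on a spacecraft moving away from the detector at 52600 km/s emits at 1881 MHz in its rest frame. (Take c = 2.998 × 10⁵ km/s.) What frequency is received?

1575.4 MHz

β = v/c = 52600/299800 = 0.1755.
Relativistic Doppler for frequency: f' = f₀ · √((1 − β)/(1 + β)).
f' = 1881 × √(0.8245/1.1755) = 1881 × 0.83754 ≈ 1575.4 MHz.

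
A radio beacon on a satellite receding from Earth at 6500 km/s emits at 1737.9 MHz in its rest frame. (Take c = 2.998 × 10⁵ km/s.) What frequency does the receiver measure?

β = v/c = 6500/299800 = 0.0217.
Relativistic Doppler for frequency: f' = f₀ · √((1 − β)/(1 + β)).
f' = 1737.9 × √(0.9783/1.0217) = 1737.9 × 0.97855 ≈ 1700.6 MHz.

1700.6 MHz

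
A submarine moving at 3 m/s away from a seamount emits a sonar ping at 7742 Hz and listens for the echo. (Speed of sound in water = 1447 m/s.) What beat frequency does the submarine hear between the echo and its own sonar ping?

32.0 Hz

The seamount receives the sound from a moving source: f₁ = f₀ · v/(v + v_e) = 7742 × 1447/1450 ≈ 7726.0 Hz.
On the return leg the submarine is a moving observer: f₂ = f₁ · (v − v_e)/v = 7726.0 × 1444/1447 ≈ 7710.0 Hz.
Beat against the emitted tone: |f₂ − f₀| = 2v_e·f₀/(v + v_e) = 2 × 3 × 7742/1450 ≈ 32.0 Hz.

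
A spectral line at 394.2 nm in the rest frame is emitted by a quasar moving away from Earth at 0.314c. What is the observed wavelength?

Relativistic Doppler for wavelength: λ' = λ₀ · √((1 + β)/(1 − β)).
λ' = 394.2 × √(1.3140/0.6860) = 394.2 × 1.38400 ≈ 545.6 nm.

545.6 nm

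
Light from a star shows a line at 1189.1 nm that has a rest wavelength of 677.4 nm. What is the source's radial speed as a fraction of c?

λ'/λ₀ = 1.7554 > 1 (redshift), so the source is receding.
λ'/λ₀ = √((1 + β)/(1 − β)) for a receding source ⇒ β = (r² − 1)/(r² + 1) with r = λ'/λ₀.
β = (3.0814 − 1)/(3.0814 + 1) ≈ 0.510.

0.510c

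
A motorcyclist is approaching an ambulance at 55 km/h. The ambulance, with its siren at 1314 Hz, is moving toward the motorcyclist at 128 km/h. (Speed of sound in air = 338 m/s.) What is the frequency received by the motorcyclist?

128 km/h = 35.56 m/s; 55 km/h = 15.28 m/s.
Both move, so f' = f · (v + v_o)/(v − v_s).
f' = 1314 × (338 + 15.28)/(338 − 35.56) = 1314 × 353.28/302.44 ≈ 1535 Hz.

1535 Hz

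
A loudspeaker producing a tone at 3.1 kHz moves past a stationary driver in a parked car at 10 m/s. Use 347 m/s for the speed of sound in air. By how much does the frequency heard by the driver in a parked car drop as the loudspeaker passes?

0.179 kHz

Approaching: f₁ = f · v/(v − v_s) = 3.1 × 347/337 ≈ 3.192 kHz.
Receding: f₂ = f · v/(v + v_s) = 3.1 × 347/357 ≈ 3.013 kHz.
Drop: f₁ − f₂ = 2f·v·v_s/(v² − v_s²) = 2 × 3.1 × 347 × 10/(347² − 10²) ≈ 0.179 kHz.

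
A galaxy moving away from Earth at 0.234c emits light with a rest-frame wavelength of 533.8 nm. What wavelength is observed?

Relativistic Doppler for wavelength: λ' = λ₀ · √((1 + β)/(1 − β)).
λ' = 533.8 × √(1.2340/0.7660) = 533.8 × 1.26924 ≈ 677.5 nm.

677.5 nm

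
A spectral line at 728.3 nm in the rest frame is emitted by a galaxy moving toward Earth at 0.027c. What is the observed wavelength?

708.9 nm

Relativistic Doppler for wavelength: λ' = λ₀ · √((1 − β)/(1 + β)).
λ' = 728.3 × √(0.9730/1.0270) = 728.3 × 0.97335 ≈ 708.9 nm.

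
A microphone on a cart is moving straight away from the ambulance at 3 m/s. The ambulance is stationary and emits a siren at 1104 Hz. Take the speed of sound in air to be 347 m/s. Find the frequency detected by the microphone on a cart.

Moving observer, stationary source: f' = f · (v − v_o)/v.
f' = 1104 × (347 − 3)/347 = 1104 × 344/347 ≈ 1094 Hz.

1094 Hz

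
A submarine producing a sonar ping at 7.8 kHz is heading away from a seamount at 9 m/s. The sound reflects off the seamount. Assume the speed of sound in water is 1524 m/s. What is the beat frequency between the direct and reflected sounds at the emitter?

92 Hz

The seamount receives the sound from a moving source: f₁ = f₀ · v/(v + v_e) = 7.8 × 1524/1533 ≈ 7.7542 kHz.
On the return leg the submarine is a moving observer: f₂ = f₁ · (v − v_e)/v = 7.7542 × 1515/1524 ≈ 7.7084 kHz.
Beat against the emitted tone (with f₀ = 7800 Hz): |f₂ − f₀| = 2v_e·f₀/(v + v_e) = 2 × 9 × 7800/1533 ≈ 92 Hz.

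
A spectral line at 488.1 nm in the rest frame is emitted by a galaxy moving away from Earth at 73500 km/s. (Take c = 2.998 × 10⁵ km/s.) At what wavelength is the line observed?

β = v/c = 73500/299800 = 0.2452.
Relativistic Doppler for wavelength: λ' = λ₀ · √((1 + β)/(1 − β)).
λ' = 488.1 × √(1.2452/0.7548) = 488.1 × 1.28436 ≈ 626.9 nm.

626.9 nm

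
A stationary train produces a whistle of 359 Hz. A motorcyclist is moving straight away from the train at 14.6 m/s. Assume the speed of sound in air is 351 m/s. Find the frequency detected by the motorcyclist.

344 Hz

Only the observer moves, away from the source, so f' = f · (v − v_o)/v.
f' = 359 × (351 − 14.6)/351 = 359 × 336.4/351 ≈ 344 Hz.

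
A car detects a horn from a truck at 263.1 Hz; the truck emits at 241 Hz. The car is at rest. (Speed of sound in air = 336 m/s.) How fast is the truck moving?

f' > f, so the truck is approaching.
f' = f · v/(v − v_s) ⇒ v_s = v · |1 − f/f'|.
v_s = 336 × |1 − 241/263.1| = 336 × 0.084 ≈ 28 m/s.

28 m/s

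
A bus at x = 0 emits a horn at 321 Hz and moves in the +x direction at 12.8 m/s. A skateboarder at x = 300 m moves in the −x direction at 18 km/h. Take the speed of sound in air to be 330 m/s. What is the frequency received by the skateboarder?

339 Hz

18 km/h = 5 m/s.
The observer lies on the +x side, so the source is heading toward the observer and the observer is heading toward the source.
General Doppler shift: f' = f · (v + v_o)/(v − v_s).
f' = 321 × (330 + 5)/(330 − 12.8) = 321 × 335/317.2 ≈ 339 Hz.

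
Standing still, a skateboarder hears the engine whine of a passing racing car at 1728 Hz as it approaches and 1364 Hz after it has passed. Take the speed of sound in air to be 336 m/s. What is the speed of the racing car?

f₁/f₂ = (v + v_s)/(v − v_s), so v_s = v · (f₁ − f₂)/(f₁ + f₂).
v_s = 336 × (1728 − 1364)/(1728 + 1364) = 336 × 364/3092 ≈ 40 m/s.

40 m/s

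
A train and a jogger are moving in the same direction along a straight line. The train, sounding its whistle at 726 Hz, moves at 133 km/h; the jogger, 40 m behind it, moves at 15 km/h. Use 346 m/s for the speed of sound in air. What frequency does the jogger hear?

133 km/h = 36.94 m/s; 15 km/h = 4.167 m/s.
The jogger is behind, so the train is moving away from it while the jogger is moving toward the train.
Both move, so f' = f · (v + v_o)/(v + v_s).
f' = 726 × (346 + 4.167)/(346 + 36.94) = 726 × 350.17/382.94 ≈ 664 Hz.

664 Hz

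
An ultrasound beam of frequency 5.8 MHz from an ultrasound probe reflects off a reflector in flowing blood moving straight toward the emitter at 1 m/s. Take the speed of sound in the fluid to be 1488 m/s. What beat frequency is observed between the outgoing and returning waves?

7801 Hz

The reflector in flowing blood first receives the wave as a moving observer: f₁ = f₀ · (v + u)/v = 5.8 × (1488 + 1)/1488 ≈ 5.80390 MHz.
On reflection it acts as a source moving toward the stationary detector: f₂ = f₁ · v/(v − u) = 5.80390 × 1488/1487 ≈ 5.80780 MHz.
Equivalently f₂ = f₀ · (v + u)/(v − u).
Beat frequency (with f₀ = 5800000 Hz): |f₂ − f₀| = 2u·f₀/(v − u) = 2 × 1 × 5800000/1487 ≈ 7801 Hz.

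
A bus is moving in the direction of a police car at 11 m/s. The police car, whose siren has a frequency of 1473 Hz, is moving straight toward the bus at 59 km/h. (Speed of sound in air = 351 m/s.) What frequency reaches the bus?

59 km/h = 16.39 m/s.
General Doppler shift: f' = f · (v + v_o)/(v − v_s).
f' = 1473 × (351 + 11)/(351 − 16.39) = 1473 × 362/334.61 ≈ 1594 Hz.

1594 Hz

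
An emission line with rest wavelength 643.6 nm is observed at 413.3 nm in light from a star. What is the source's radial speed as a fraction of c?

λ'/λ₀ = 0.6422 < 1 (blueshift), so the source is approaching.
λ'/λ₀ = √((1 − β)/(1 + β)) for an approaching source ⇒ β = (1 − r²)/(1 + r²) with r = λ'/λ₀.
β = (1 − 0.4124)/(1 + 0.4124) ≈ 0.416.

0.416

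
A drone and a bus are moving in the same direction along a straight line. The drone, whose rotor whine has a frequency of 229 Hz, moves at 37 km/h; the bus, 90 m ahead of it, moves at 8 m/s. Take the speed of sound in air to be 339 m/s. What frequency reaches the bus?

37 km/h = 10.28 m/s.
The bus is ahead, so the drone is moving toward it while the bus is moving away from the drone.
General Doppler shift: f' = f · (v − v_o)/(v − v_s).
f' = 229 × (339 − 8)/(339 − 10.28) = 229 × 331/328.72 ≈ 231 Hz.

231 Hz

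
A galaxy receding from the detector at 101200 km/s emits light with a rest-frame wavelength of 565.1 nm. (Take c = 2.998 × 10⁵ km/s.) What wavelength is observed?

β = v/c = 101200/299800 = 0.3376.
Relativistic Doppler for wavelength: λ' = λ₀ · √((1 + β)/(1 − β)).
λ' = 565.1 × √(1.3376/0.6624) = 565.1 × 1.42096 ≈ 803.0 nm.

803.0 nm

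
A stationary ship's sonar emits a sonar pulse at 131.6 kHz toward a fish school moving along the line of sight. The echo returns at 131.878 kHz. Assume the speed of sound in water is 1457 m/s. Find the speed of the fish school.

Double Doppler shift off a moving reflector: f₂ = f₀ · (v + u)/(v − u) (u > 0 toward emitter).
Rearranging, u = v · (f₂ − f₀)/(f₂ + f₀) = 1457 × 0.278/263.478 ≈ 1.54 m/s.
So the fish school is moving at 1.54 m/s toward the emitter.

1.54 m/s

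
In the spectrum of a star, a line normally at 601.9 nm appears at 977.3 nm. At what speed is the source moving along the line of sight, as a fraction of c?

0.450

λ'/λ₀ = 1.6237 > 1 (redshift), so the source is receding.
λ'/λ₀ = √((1 + β)/(1 − β)) for a receding source ⇒ β = (r² − 1)/(r² + 1) with r = λ'/λ₀.
β = (2.6364 − 1)/(2.6364 + 1) ≈ 0.450.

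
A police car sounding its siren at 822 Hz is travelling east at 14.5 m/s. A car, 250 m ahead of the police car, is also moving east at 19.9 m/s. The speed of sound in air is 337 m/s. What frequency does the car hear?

808 Hz

The car is ahead, so the police car is moving toward it while the car is moving away from the police car.
General Doppler shift: f' = f · (v − v_o)/(v − v_s).
f' = 822 × (337 − 19.9)/(337 − 14.5) = 822 × 317.1/322.5 ≈ 808 Hz.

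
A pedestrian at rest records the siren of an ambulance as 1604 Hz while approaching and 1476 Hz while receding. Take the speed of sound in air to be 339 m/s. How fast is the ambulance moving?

f₁/f₂ = (v + v_s)/(v − v_s), so v_s = v · (f₁ − f₂)/(f₁ + f₂).
v_s = 339 × (1604 − 1476)/(1604 + 1476) = 339 × 128/3080 ≈ 14.1 m/s.

14.1 m/s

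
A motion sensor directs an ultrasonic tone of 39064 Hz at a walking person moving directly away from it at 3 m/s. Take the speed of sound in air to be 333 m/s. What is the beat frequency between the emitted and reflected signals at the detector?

At the walking person (a moving observer), f₁ = f₀ · (v − u)/v = 39064 × 330/333 ≈ 38712 Hz.
On reflection it acts as a source moving away from the stationary detector: f₂ = f₁ · v/(v + u) = 38712 × 333/336 ≈ 38366 Hz.
Beat frequency: |f₂ − f₀| = 2u·f₀/(v + u) = 2 × 3 × 39064/336 ≈ 698 Hz.

698 Hz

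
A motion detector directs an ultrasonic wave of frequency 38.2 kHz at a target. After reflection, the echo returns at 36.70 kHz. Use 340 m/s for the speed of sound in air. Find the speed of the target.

6.8 m/s

Double Doppler shift off a moving reflector: f₂ = f₀ · (v + u)/(v − u) (u > 0 toward emitter).
Rearranging, u = v · (f₂ − f₀)/(f₂ + f₀) = 340 × -1.50/74.90 ≈ -6.8 m/s.
So the target is moving at 6.8 m/s away from the emitter.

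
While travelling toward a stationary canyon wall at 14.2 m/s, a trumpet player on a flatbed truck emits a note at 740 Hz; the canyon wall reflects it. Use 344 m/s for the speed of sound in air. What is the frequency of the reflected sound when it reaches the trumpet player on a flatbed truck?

The canyon wall receives the sound from a moving source: f₁ = f₀ · v/(v − v_e) = 740 × 344/329.8 ≈ 772 Hz.
On the return leg the trumpet player on a flatbed truck is a moving observer: f₂ = f₁ · (v + v_e)/v = 772 × 358.2/344 ≈ 804 Hz.

804 Hz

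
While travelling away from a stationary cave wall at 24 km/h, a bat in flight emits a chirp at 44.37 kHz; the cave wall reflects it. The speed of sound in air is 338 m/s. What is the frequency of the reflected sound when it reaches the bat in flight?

42.7 kHz

24 km/h = 6.667 m/s.
The cave wall receives the sound from a moving source: f₁ = f₀ · v/(v + v_e) = 44.37 × 338/344.67 ≈ 43.5 kHz.
On the return leg the bat in flight is a moving observer: f₂ = f₁ · (v − v_e)/v = 43.5 × 331.33/338 ≈ 42.7 kHz.
Equivalently f₂ = f₀ · (v − v_e)/(v + v_e).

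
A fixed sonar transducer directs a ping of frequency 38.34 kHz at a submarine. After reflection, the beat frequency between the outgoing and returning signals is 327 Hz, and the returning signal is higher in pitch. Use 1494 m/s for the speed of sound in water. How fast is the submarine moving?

Double Doppler shift off a moving reflector: f₂ = f₀ · (v + u)/(v − u) (u > 0 toward emitter).
Returning signal is higher, so f₂ = f₀ + Δf = 38340 + 327 = 38667 Hz.
Rearranging, u = v · (f₂ − f₀)/(f₂ + f₀) = 1494 × 327/77007 ≈ 6.3 m/s.
So the submarine is moving at 6.3 m/s toward the emitter.

6.3 m/s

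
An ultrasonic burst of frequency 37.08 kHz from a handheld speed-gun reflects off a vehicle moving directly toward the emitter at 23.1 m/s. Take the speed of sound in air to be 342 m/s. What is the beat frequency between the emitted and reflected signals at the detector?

5372 Hz

The vehicle first receives the wave as a moving observer: f₁ = f₀ · (v + u)/v = 37.08 × (342 + 23.1)/342 ≈ 39.58 kHz.
On reflection it acts as a source moving toward the stationary detector: f₂ = f₁ · v/(v − u) = 39.58 × 342/318.9 ≈ 42.45 kHz.
Equivalently f₂ = f₀ · (v + u)/(v − u).
Beat frequency (with f₀ = 37080 Hz): |f₂ − f₀| = 2u·f₀/(v − u) = 2 × 23.1 × 37080/318.9 ≈ 5372 Hz.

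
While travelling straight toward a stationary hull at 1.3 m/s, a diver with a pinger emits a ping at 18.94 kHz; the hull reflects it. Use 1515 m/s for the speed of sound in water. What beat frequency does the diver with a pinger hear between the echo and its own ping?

The hull receives the sound from a moving source: f₁ = f₀ · v/(v − v_e) = 18.94 × 1515/1513.7 ≈ 18.9563 kHz.
On the return leg the diver with a pinger is a moving observer: f₂ = f₁ · (v + v_e)/v = 18.9563 × 1516.3/1515 ≈ 18.9725 kHz.
Equivalently f₂ = f₀ · (v + v_e)/(v − v_e).
Beat against the emitted tone (with f₀ = 18940 Hz): |f₂ − f₀| = 2v_e·f₀/(v − v_e) = 2 × 1.3 × 18940/1513.7 ≈ 32.5 Hz.

32.5 Hz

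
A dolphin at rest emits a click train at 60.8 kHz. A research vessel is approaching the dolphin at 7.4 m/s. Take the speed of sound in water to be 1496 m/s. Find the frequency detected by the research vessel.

Moving observer, stationary source: f' = f · (v + v_o)/v.
f' = 60.8 × (1496 + 7.4)/1496 = 60.8 × 1503.4/1496 ≈ 61.1 kHz.

61.1 kHz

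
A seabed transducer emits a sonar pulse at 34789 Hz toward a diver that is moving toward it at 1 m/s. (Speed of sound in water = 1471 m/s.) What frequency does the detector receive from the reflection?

34836 Hz

At the diver (a moving observer), f₁ = f₀ · (v + u)/v = 34789 × 1472/1471 ≈ 34813 Hz.
The reflection then acts as a moving source: f₂ = f₁ · v/(v − u) ≈ 34836 Hz.
Equivalently f₂ = f₀ · (v + u)/(v − u).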